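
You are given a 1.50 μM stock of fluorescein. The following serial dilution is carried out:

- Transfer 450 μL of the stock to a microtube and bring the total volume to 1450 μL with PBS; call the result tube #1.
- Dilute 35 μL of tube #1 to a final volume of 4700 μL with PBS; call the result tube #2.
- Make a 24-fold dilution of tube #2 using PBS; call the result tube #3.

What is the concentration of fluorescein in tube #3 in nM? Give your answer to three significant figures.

Step 1: 450 μL brought to 1450 μL → factor 1450/450 = 3.2222
Step 2: 35 μL brought to 4700 μL → factor 4700/35 = 134.29
Step 3: 24-fold → factor 24
Overall dilution factor = 3.2222 × 134.29 × 24 = 10385
Final = 1.50 μM / 10385 = 0.0001444 μM = 0.144 nM

0.144 nM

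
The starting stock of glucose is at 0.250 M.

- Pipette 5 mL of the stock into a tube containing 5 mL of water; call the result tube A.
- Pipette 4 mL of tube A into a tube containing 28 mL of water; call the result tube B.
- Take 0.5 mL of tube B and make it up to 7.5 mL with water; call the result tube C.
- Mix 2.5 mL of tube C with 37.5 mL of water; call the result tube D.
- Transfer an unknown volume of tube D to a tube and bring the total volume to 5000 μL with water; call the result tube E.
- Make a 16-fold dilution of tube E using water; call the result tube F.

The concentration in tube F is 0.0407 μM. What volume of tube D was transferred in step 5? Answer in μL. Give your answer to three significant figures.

50.0 μL

Step 1: 5 mL + 5 mL = 10 mL total → factor 10/5 = 2
Step 2: 4 mL + 28 mL = 32 mL total → factor 32/4 = 8
Step 3: 0.5 mL brought to 7.5 mL → factor 7.5/0.5 = 15
Step 4: 2.5 mL + 37.5 mL = 40 mL total → factor 40/2.5 = 16
Step 5: v brought to 5000 μL → factor = 5000 μL/v
Step 6: 16-fold → factor 16
Product of known-step factors = 61440
Overall factor = 0.250 M / (0.0407 μM) = 6.1425 × 10^6
Step-5 factor = 6.1425 × 10^6 / 61440 = 99.976
v = 5000 μL / 99.976 = 50.0 μL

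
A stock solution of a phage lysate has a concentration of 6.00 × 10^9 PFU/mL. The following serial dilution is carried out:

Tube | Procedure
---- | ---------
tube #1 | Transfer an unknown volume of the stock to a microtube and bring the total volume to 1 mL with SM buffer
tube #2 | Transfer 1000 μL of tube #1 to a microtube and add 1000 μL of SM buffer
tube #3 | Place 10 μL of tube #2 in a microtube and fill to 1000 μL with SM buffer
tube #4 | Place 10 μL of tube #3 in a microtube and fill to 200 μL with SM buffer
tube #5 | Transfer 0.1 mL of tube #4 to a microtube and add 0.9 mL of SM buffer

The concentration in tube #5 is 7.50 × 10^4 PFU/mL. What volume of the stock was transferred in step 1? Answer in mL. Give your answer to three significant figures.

0.500 mL

Step 1: v brought to 1 mL → factor = 1 mL/v
Step 2: 1000 μL + 1000 μL = 2000 μL total → factor 2000/1000 = 2
Step 3: 10 μL brought to 1000 μL → factor 1000/10 = 100
Step 4: 10 μL brought to 200 μL → factor 200/10 = 20
Step 5: 0.1 mL + 0.9 mL = 1 mL total → factor 1/0.1 = 10
Product of known-step factors = 40000
Overall factor = 6.00 × 10^9 PFU/mL / (7.50 × 10^4 PFU/mL) = 80000
Step-1 factor = 80000 / 40000 = 2
v = 1 mL / 2 = 0.500 mL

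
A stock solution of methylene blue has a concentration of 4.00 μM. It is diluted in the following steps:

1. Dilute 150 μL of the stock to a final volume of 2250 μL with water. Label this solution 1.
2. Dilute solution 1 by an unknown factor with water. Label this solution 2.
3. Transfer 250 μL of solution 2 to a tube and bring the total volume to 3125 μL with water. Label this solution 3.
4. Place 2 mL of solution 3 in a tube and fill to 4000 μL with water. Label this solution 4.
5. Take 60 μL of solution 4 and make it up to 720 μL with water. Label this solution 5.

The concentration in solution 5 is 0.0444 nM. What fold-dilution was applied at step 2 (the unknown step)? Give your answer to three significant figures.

Step 1: 150 μL brought to 2250 μL → factor 2250/150 = 15
Step 2: unknown factor x
Step 3: 250 μL brought to 3125 μL → factor 3125/250 = 12.5
Step 4: 2 mL brought to 4000 μL → factor 4/2 = 2
Step 5: 60 μL brought to 720 μL → factor 720/60 = 12
Product of known-step factors = 4500
Overall factor = 4.00 μM / (0.0444 nM) = 90090
x = 90090 / 4500 = 20.0

20.0-fold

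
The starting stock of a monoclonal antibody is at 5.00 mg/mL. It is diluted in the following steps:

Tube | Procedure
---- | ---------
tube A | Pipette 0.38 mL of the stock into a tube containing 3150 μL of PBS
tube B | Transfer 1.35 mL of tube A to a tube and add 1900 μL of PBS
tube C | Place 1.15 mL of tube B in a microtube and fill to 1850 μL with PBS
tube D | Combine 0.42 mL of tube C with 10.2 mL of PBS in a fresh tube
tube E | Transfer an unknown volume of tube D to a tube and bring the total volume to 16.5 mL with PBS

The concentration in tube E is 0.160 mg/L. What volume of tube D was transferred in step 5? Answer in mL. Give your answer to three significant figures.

0.480 mL

Step 1: 0.38 mL + 3150 μL = 3.53 mL total → factor 3.53/0.38 = 9.2895
Step 2: 1.35 mL + 1900 μL = 3.25 mL total → factor 3.25/1.35 = 2.4074
Step 3: 1.15 mL brought to 1850 μL → factor 1.85/1.15 = 1.6087
Step 4: 0.42 mL + 10.2 mL = 10.62 mL total → factor 10.62/0.42 = 25.286
Step 5: v brought to 16.5 mL → factor = 16.5 mL/v
Product of known-step factors = 909.68
Overall factor = 5.00 mg/mL / (0.160 mg/L) = 31250
Step-5 factor = 31250 / 909.68 = 34.353
v = 16.5 mL / 34.353 = 0.480 mL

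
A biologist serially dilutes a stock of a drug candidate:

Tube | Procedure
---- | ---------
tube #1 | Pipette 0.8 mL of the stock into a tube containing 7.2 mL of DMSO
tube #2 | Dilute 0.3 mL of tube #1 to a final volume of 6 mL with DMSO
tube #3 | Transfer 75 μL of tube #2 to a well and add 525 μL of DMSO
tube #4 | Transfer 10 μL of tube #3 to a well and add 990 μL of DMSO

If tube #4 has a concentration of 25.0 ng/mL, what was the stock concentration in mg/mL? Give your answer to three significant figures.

4.00 mg/mL

Step 1: 0.8 mL + 7.2 mL = 8 mL total → factor 8/0.8 = 10
Step 2: 0.3 mL brought to 6 mL → factor 6/0.3 = 20
Step 3: 75 μL + 525 μL = 600 μL total → factor 600/75 = 8
Step 4: 10 μL + 990 μL = 1000 μL total → factor 1000/10 = 100
Overall dilution factor = 10 × 20 × 8 × 100 = 1.6 × 10^5
Stock = 25.0 ng/mL × 1.6 × 10^5 = 4.000 × 10^6 ng/mL = 4.00 mg/mL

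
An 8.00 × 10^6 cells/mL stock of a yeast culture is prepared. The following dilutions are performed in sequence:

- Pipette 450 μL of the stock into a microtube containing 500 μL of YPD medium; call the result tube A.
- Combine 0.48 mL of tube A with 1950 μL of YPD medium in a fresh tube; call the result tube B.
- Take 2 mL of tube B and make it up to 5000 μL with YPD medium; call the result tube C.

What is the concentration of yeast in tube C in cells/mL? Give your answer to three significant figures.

2.99 × 10^5 cells/mL

Step 1: 450 μL + 500 μL = 950 μL total → factor 950/450 = 2.1111
Step 2: 0.48 mL + 1950 μL = 2.43 mL total → factor 2.43/0.48 = 5.0625
Step 3: 2 mL brought to 5000 μL → factor 5/2 = 2.5
Overall dilution factor = 2.1111 × 5.0625 × 2.5 = 26.719
Final = 8.00 × 10^6 cells/mL / 26.719 = 2.99 × 10^5 cells/mL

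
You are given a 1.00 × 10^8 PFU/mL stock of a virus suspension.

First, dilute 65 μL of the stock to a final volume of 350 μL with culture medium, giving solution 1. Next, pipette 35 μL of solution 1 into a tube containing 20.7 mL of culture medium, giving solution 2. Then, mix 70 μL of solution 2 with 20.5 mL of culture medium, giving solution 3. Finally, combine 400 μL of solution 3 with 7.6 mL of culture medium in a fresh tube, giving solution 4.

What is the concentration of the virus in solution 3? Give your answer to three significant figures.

107 PFU/mL

Step 1: 65 μL brought to 350 μL → factor 350/65 = 5.3846
Step 2: 35 μL + 20.7 mL = 20735 μL total → factor 20735/35 = 592.43
Step 3: 70 μL + 20.5 mL = 20570 μL total → factor 20570/70 = 293.86
Dilution factor through solution 3 = 5.3846 × 592.43 × 293.86 = 9.374 × 10^5
[solution 3] = 1.00 × 10^8 PFU/mL / 9.374 × 10^5 = 107 PFU/mL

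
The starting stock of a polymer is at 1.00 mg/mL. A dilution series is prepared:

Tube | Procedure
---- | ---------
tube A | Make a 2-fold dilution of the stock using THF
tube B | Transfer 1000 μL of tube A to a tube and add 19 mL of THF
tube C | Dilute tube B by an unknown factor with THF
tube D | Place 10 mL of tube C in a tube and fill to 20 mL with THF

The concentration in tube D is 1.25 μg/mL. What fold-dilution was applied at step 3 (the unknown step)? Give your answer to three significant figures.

Step 1: 2-fold → factor 2
Step 2: 1000 μL + 19 mL = 20000 μL total → factor 20000/1000 = 20
Step 3: unknown factor x
Step 4: 10 mL brought to 20 mL → factor 20/10 = 2
Product of known-step factors = 80
Overall factor = 1.00 mg/mL / (1.25 μg/mL) = 800
x = 800 / 80 = 10.0

10.0-fold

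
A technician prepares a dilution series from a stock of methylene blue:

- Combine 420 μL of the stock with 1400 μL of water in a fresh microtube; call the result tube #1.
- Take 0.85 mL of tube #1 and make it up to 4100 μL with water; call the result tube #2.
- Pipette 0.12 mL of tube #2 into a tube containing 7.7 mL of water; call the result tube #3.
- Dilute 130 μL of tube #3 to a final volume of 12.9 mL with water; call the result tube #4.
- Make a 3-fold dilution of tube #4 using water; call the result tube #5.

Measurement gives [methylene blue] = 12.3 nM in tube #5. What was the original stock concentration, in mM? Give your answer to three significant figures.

Step 1: 420 μL + 1400 μL = 1820 μL total → factor 1820/420 = 4.3333
Step 2: 0.85 mL brought to 4100 μL → factor 4.1/0.85 = 4.8235
Step 3: 0.12 mL + 7.7 mL = 7.82 mL total → factor 7.82/0.12 = 65.167
Step 4: 130 μL brought to 12.9 mL → factor 12900/130 = 99.231
Step 5: 3-fold → factor 3
Overall dilution factor = 4.3333 × 4.8235 × 65.167 × 99.231 × 3 = 4.0549 × 10^5
Stock = 12.3 nM × 4.0549 × 10^5 = 4.988 × 10^6 nM = 4.99 mM

4.99 mM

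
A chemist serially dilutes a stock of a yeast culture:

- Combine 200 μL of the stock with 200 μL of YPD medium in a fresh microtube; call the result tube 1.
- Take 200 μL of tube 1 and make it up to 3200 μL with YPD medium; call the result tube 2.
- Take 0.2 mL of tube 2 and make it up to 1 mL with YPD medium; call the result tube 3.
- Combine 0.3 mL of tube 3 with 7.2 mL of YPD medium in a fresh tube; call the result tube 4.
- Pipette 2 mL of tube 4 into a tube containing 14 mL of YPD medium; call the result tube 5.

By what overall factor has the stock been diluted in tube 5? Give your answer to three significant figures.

3.20 × 10^4

Step 1: 200 μL + 200 μL = 400 μL total → factor 400/200 = 2
Step 2: 200 μL brought to 3200 μL → factor 3200/200 = 16
Step 3: 0.2 mL brought to 1 mL → factor 1/0.2 = 5
Step 4: 0.3 mL + 7.2 mL = 7.5 mL total → factor 7.5/0.3 = 25
Step 5: 2 mL + 14 mL = 16 mL total → factor 16/2 = 8
Overall dilution factor = 2 × 16 × 5 × 25 × 8 = 32000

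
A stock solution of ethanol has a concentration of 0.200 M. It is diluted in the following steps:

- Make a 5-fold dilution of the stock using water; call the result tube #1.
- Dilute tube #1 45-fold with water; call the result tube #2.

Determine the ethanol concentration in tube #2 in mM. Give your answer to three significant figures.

Step 1: 5-fold → factor 5
Step 2: 45-fold → factor 45
Overall dilution factor = 5 × 45 = 225
Final = 0.200 M / 225 = 0.0008889 M = 0.889 mM

0.889 mM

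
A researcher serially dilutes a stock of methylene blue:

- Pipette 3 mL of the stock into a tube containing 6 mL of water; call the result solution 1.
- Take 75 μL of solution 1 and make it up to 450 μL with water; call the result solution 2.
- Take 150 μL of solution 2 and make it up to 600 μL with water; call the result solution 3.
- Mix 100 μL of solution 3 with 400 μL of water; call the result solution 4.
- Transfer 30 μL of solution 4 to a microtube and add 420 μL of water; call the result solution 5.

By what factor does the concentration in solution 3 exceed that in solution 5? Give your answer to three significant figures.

75.0

Step 1: 3 mL + 6 mL = 9 mL total → factor 9/3 = 3
Step 2: 75 μL brought to 450 μL → factor 450/75 = 6
Step 3: 150 μL brought to 600 μL → factor 600/150 = 4
Step 4: 100 μL + 400 μL = 500 μL total → factor 500/100 = 5
Step 5: 30 μL + 420 μL = 450 μL total → factor 450/30 = 15
Dilution factor to solution 3 = 72; to solution 5 = 5400
[solution 3]/[solution 5] = (factor to solution 5)/(factor to solution 3) = 5400/72 = 75.0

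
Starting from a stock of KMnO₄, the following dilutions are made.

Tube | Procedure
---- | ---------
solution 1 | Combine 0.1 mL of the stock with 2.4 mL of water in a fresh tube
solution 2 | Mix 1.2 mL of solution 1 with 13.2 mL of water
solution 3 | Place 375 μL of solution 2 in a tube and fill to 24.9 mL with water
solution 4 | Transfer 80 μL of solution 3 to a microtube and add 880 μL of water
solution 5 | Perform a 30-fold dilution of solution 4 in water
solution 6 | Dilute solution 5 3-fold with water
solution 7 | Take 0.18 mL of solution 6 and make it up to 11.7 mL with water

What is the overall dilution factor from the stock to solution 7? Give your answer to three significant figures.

1.40 × 10^9

Step 1: 0.1 mL + 2.4 mL = 2.5 mL total → factor 2.5/0.1 = 25
Step 2: 1.2 mL + 13.2 mL = 14.4 mL total → factor 14.4/1.2 = 12
Step 3: 375 μL brought to 24.9 mL → factor 24900/375 = 66.4
Step 4: 80 μL + 880 μL = 960 μL total → factor 960/80 = 12
Step 5: 30-fold → factor 30
Step 6: 3-fold → factor 3
Step 7: 0.18 mL brought to 11.7 mL → factor 11.7/0.18 = 65
Overall dilution factor = 25 × 12 × 66.4 × 12 × 30 × 3 × 65 = 1.3984 × 10^9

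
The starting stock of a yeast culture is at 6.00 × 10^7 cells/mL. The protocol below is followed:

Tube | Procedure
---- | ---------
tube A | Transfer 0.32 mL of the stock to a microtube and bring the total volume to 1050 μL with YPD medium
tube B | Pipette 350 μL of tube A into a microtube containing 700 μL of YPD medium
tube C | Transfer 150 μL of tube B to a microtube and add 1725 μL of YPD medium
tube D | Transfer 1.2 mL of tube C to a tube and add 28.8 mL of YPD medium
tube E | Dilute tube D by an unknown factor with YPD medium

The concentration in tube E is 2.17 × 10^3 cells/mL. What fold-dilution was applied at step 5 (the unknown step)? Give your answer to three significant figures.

8.99-fold

Step 1: 0.32 mL brought to 1050 μL → factor 1.05/0.32 = 3.2812
Step 2: 350 μL + 700 μL = 1050 μL total → factor 1050/350 = 3
Step 3: 150 μL + 1725 μL = 1875 μL total → factor 1875/150 = 12.5
Step 4: 1.2 mL + 28.8 mL = 30 mL total → factor 30/1.2 = 25
Step 5: unknown factor x
Product of known-step factors = 3076.2
Overall factor = 6.00 × 10^7 cells/mL / (2.17 × 10^3 cells/mL) = 27650
x = 27650 / 3076.2 = 8.99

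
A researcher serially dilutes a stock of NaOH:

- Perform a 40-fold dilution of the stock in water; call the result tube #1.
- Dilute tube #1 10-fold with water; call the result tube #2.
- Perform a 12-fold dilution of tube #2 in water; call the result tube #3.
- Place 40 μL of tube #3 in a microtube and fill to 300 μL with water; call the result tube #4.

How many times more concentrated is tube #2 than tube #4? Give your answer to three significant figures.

Step 1: 40-fold → factor 40
Step 2: 10-fold → factor 10
Step 3: 12-fold → factor 12
Step 4: 40 μL brought to 300 μL → factor 300/40 = 7.5
Dilution factor to tube #2 = 400; to tube #4 = 36000
[tube #2]/[tube #4] = (factor to tube #4)/(factor to tube #2) = 36000/400 = 90.0

90.0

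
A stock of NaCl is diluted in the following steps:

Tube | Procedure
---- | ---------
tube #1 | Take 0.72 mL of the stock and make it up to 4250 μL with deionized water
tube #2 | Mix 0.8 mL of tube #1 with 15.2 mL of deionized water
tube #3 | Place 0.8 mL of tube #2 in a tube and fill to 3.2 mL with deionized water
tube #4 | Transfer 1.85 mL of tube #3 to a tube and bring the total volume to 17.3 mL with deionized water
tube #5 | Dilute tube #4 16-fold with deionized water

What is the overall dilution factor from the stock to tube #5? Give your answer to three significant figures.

Step 1: 0.72 mL brought to 4250 μL → factor 4.25/0.72 = 5.9028
Step 2: 0.8 mL + 15.2 mL = 16 mL total → factor 16/0.8 = 20
Step 3: 0.8 mL brought to 3.2 mL → factor 3.2/0.8 = 4
Step 4: 1.85 mL brought to 17.3 mL → factor 17.3/1.85 = 9.3514
Step 5: 16-fold → factor 16
Overall dilution factor = 5.9028 × 20 × 4 × 9.3514 × 16 = 70655

7.07 × 10^4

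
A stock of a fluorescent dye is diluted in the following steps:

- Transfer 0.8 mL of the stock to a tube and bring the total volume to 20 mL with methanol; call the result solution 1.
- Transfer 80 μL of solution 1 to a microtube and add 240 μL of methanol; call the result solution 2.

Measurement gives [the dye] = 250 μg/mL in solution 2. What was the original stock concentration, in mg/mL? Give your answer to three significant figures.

Step 1: 0.8 mL brought to 20 mL → factor 20/0.8 = 25
Step 2: 80 μL + 240 μL = 320 μL total → factor 320/80 = 4
Overall dilution factor = 25 × 4 = 100
Stock = 250 μg/mL × 100 = 2.500 × 10^4 μg/mL = 25.0 mg/mL

25.0 mg/mL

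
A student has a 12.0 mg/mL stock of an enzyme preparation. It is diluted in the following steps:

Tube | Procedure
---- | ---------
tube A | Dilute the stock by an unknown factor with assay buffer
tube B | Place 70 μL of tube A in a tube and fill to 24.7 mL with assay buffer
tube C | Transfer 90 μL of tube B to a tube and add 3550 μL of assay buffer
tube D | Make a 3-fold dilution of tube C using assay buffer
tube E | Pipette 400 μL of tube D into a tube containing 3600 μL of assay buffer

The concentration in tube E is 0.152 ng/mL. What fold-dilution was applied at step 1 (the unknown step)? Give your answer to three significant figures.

184-fold

Step 1: unknown factor x
Step 2: 70 μL brought to 24.7 mL → factor 24700/70 = 352.86
Step 3: 90 μL + 3550 μL = 3640 μL total → factor 3640/90 = 40.444
Step 4: 3-fold → factor 3
Step 5: 400 μL + 3600 μL = 4000 μL total → factor 4000/400 = 10
Product of known-step factors = 4.2813 × 10^5
Overall factor = 12.0 mg/mL / (0.152 ng/mL) = 7.8947 × 10^7
x = 7.8947 × 10^7 / 4.2813 × 10^5 = 184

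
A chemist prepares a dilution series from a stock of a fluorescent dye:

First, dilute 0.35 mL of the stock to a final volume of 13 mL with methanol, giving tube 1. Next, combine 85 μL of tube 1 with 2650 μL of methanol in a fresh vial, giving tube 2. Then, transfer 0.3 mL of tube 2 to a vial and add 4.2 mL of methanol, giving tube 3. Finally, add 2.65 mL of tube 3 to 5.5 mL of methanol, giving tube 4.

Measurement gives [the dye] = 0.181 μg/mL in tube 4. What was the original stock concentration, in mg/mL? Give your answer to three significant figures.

Step 1: 0.35 mL brought to 13 mL → factor 13/0.35 = 37.143
Step 2: 85 μL + 2650 μL = 2735 μL total → factor 2735/85 = 32.176
Step 3: 0.3 mL + 4.2 mL = 4.5 mL total → factor 4.5/0.3 = 15
Step 4: 2.65 mL + 5.5 mL = 8.15 mL total → factor 8.15/2.65 = 3.0755
Overall dilution factor = 37.143 × 32.176 × 15 × 3.0755 = 55134
Stock = 0.181 μg/mL × 55134 = 9979 μg/mL = 9.98 mg/mL

9.98 mg/mL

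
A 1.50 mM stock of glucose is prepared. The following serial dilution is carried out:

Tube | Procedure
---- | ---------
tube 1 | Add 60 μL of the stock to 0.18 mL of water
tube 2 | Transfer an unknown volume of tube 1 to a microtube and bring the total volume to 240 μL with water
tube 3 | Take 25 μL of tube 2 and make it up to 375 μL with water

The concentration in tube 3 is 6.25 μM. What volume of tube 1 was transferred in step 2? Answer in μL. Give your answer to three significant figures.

Step 1: 60 μL + 0.18 mL = 240 μL total → factor 240/60 = 4
Step 2: v brought to 240 μL → factor = 240 μL/v
Step 3: 25 μL brought to 375 μL → factor 375/25 = 15
Product of known-step factors = 60
Overall factor = 1.50 mM / (6.25 μM) = 240
Step-2 factor = 240 / 60 = 4
v = 240 μL / 4 = 60.0 μL

60.0 μL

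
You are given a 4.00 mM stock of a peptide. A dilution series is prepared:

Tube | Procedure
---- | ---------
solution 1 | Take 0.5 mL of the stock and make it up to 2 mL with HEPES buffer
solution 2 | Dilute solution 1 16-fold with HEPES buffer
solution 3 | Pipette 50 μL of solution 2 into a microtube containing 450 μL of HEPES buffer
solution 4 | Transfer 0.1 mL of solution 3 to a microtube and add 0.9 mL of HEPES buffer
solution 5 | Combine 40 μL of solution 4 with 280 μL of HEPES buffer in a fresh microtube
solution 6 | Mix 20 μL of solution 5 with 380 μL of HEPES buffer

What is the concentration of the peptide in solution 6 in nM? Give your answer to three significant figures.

3.91 nM

Step 1: 0.5 mL brought to 2 mL → factor 2/0.5 = 4
Step 2: 16-fold → factor 16
Step 3: 50 μL + 450 μL = 500 μL total → factor 500/50 = 10
Step 4: 0.1 mL + 0.9 mL = 1 mL total → factor 1/0.1 = 10
Step 5: 40 μL + 280 μL = 320 μL total → factor 320/40 = 8
Step 6: 20 μL + 380 μL = 400 μL total → factor 400/20 = 20
Overall dilution factor = 4 × 16 × 10 × 10 × 8 × 20 = 1.024 × 10^6
Final = 4.00 mM / 1.024 × 10^6 = 3.906 × 10^-6 mM = 3.91 nM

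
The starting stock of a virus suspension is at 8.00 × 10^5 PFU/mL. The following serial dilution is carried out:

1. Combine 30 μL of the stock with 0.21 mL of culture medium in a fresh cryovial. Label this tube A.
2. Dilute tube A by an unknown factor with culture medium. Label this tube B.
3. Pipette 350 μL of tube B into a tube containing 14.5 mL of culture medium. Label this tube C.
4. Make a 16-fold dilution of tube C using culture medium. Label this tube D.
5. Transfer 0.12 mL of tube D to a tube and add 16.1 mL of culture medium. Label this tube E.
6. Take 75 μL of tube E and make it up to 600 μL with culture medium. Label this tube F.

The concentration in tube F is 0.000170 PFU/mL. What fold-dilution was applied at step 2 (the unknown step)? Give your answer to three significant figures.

801-fold

Step 1: 30 μL + 0.21 mL = 240 μL total → factor 240/30 = 8
Step 2: unknown factor x
Step 3: 350 μL + 14.5 mL = 14850 μL total → factor 14850/350 = 42.429
Step 4: 16-fold → factor 16
Step 5: 0.12 mL + 16.1 mL = 16.22 mL total → factor 16.22/0.12 = 135.17
Step 6: 75 μL brought to 600 μL → factor 600/75 = 8
Product of known-step factors = 5.8726 × 10^6
Overall factor = 8.00 × 10^5 PFU/mL / (0.000170 PFU/mL) = 4.7059 × 10^9
x = 4.7059 × 10^9 / 5.8726 × 10^6 = 801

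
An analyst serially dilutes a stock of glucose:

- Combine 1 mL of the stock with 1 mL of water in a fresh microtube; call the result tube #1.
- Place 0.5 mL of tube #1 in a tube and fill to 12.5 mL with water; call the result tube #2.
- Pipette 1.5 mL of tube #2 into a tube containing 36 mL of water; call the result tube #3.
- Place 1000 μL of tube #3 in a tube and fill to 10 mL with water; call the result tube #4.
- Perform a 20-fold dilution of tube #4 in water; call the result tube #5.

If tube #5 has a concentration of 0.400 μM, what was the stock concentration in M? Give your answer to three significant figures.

0.100 M

Step 1: 1 mL + 1 mL = 2 mL total → factor 2/1 = 2
Step 2: 0.5 mL brought to 12.5 mL → factor 12.5/0.5 = 25
Step 3: 1.5 mL + 36 mL = 37.5 mL total → factor 37.5/1.5 = 25
Step 4: 1000 μL brought to 10 mL → factor 10000/1000 = 10
Step 5: 20-fold → factor 20
Overall dilution factor = 2 × 25 × 25 × 10 × 20 = 2.5 × 10^5
Stock = 0.400 μM × 2.5 × 10^5 = 1.000 × 10^5 μM = 0.100 M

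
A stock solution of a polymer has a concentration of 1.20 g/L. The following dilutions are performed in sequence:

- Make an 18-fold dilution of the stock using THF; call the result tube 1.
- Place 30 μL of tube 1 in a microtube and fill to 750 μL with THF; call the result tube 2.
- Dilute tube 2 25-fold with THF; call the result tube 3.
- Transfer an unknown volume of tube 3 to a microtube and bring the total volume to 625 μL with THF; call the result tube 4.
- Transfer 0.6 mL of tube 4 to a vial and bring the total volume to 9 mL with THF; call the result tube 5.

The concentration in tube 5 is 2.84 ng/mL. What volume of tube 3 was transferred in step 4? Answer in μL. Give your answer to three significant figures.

Step 1: 18-fold → factor 18
Step 2: 30 μL brought to 750 μL → factor 750/30 = 25
Step 3: 25-fold → factor 25
Step 4: v brought to 625 μL → factor = 625 μL/v
Step 5: 0.6 mL brought to 9 mL → factor 9/0.6 = 15
Product of known-step factors = 1.6875 × 10^5
Overall factor = 1.20 g/L / (2.84 ng/mL) = 4.2254 × 10^5
Step-4 factor = 4.2254 × 10^5 / 1.6875 × 10^5 = 2.5039
v = 625 μL / 2.5039 = 250 μL

250 μL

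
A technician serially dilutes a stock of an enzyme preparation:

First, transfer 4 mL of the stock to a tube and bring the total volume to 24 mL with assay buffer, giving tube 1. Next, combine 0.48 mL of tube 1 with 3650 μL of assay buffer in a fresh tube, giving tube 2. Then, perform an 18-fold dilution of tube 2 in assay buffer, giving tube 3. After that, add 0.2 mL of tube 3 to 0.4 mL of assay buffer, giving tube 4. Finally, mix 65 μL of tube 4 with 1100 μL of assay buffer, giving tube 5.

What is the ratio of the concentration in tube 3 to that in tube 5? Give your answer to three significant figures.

53.8

Step 1: 4 mL brought to 24 mL → factor 24/4 = 6
Step 2: 0.48 mL + 3650 μL = 4.13 mL total → factor 4.13/0.48 = 8.6042
Step 3: 18-fold → factor 18
Step 4: 0.2 mL + 0.4 mL = 0.6 mL total → factor 0.6/0.2 = 3
Step 5: 65 μL + 1100 μL = 1165 μL total → factor 1165/65 = 17.923
Dilution factor to tube 3 = 929.25; to tube 5 = 49965
[tube 3]/[tube 5] = (factor to tube 5)/(factor to tube 3) = 49965/929.25 = 53.8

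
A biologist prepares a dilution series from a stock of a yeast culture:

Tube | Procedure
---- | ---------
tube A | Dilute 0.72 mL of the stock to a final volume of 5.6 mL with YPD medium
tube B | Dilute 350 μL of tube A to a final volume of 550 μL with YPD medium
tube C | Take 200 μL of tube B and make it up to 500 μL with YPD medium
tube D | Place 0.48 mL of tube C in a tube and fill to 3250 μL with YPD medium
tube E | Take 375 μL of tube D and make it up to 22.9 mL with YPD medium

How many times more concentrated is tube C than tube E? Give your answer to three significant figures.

413

Step 1: 0.72 mL brought to 5.6 mL → factor 5.6/0.72 = 7.7778
Step 2: 350 μL brought to 550 μL → factor 550/350 = 1.5714
Step 3: 200 μL brought to 500 μL → factor 500/200 = 2.5
Step 4: 0.48 mL brought to 3250 μL → factor 3.25/0.48 = 6.7708
Step 5: 375 μL brought to 22.9 mL → factor 22900/375 = 61.067
Dilution factor to tube C = 30.556; to tube E = 12634
[tube C]/[tube E] = (factor to tube E)/(factor to tube C) = 12634/30.556 = 413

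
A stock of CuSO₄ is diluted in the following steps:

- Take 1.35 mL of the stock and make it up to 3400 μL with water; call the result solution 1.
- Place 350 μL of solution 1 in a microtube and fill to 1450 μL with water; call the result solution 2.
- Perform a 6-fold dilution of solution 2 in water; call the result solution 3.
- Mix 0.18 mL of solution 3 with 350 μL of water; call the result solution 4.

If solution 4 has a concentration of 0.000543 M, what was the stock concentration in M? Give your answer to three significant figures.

0.100 M

Step 1: 1.35 mL brought to 3400 μL → factor 3.4/1.35 = 2.5185
Step 2: 350 μL brought to 1450 μL → factor 1450/350 = 4.1429
Step 3: 6-fold → factor 6
Step 4: 0.18 mL + 350 μL = 0.53 mL total → factor 0.53/0.18 = 2.9444
Overall dilution factor = 2.5185 × 4.1429 × 6 × 2.9444 = 184.33
Stock = 0.000543 M × 184.33 = 0.100 M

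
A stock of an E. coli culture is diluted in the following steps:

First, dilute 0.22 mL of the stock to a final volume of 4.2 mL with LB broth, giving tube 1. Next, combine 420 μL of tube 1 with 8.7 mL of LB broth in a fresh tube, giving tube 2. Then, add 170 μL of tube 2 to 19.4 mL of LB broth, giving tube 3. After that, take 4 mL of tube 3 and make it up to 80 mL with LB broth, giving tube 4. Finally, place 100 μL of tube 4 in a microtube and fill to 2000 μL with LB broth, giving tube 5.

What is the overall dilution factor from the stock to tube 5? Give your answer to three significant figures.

1.91 × 10^7

Step 1: 0.22 mL brought to 4.2 mL → factor 4.2/0.22 = 19.091
Step 2: 420 μL + 8.7 mL = 9120 μL total → factor 9120/420 = 21.714
Step 3: 170 μL + 19.4 mL = 19570 μL total → factor 19570/170 = 115.12
Step 4: 4 mL brought to 80 mL → factor 80/4 = 20
Step 5: 100 μL brought to 2000 μL → factor 2000/100 = 20
Overall dilution factor = 19.091 × 21.714 × 115.12 × 20 × 20 = 1.9089 × 10^7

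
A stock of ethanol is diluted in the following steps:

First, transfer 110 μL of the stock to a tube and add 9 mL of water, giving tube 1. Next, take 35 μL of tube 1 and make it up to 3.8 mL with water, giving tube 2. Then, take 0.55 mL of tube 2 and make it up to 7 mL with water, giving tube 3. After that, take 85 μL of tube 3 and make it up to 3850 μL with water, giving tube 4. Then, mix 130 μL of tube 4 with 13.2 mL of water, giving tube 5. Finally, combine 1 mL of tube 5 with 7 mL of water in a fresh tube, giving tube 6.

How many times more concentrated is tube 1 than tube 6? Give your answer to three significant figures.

Step 1: 110 μL + 9 mL = 9110 μL total → factor 9110/110 = 82.818
Step 2: 35 μL brought to 3.8 mL → factor 3800/35 = 108.57
Step 3: 0.55 mL brought to 7 mL → factor 7/0.55 = 12.727
Step 4: 85 μL brought to 3850 μL → factor 3850/85 = 45.294
Step 5: 130 μL + 13.2 mL = 13330 μL total → factor 13330/130 = 102.54
Step 6: 1 mL + 7 mL = 8 mL total → factor 8/1 = 8
Dilution factor to tube 1 = 82.818; to tube 6 = 4.252 × 10^9
[tube 1]/[tube 6] = (factor to tube 6)/(factor to tube 1) = 4.252 × 10^9/82.818 = 5.13 × 10^7

5.13 × 10^7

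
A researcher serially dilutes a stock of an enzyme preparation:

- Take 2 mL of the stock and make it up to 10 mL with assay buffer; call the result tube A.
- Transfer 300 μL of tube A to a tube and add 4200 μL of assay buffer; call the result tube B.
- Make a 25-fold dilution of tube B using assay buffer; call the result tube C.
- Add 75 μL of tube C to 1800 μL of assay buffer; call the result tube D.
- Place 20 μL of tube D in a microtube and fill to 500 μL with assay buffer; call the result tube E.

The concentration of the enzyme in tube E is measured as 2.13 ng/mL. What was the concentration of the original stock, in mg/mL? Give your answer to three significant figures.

2.50 mg/mL

Step 1: 2 mL brought to 10 mL → factor 10/2 = 5
Step 2: 300 μL + 4200 μL = 4500 μL total → factor 4500/300 = 15
Step 3: 25-fold → factor 25
Step 4: 75 μL + 1800 μL = 1875 μL total → factor 1875/75 = 25
Step 5: 20 μL brought to 500 μL → factor 500/20 = 25
Overall dilution factor = 5 × 15 × 25 × 25 × 25 = 1.1719 × 10^6
Stock = 2.13 ng/mL × 1.1719 × 10^6 = 2.496 × 10^6 ng/mL = 2.50 mg/mL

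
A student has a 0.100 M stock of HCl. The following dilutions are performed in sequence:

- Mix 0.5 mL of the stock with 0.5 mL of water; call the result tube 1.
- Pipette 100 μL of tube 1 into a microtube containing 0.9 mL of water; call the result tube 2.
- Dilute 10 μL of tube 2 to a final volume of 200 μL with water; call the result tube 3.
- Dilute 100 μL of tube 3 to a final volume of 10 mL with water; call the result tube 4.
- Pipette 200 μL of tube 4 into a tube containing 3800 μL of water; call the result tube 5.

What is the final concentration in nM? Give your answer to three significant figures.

125 nM

Step 1: 0.5 mL + 0.5 mL = 1 mL total → factor 1/0.5 = 2
Step 2: 100 μL + 0.9 mL = 1000 μL total → factor 1000/100 = 10
Step 3: 10 μL brought to 200 μL → factor 200/10 = 20
Step 4: 100 μL brought to 10 mL → factor 10000/100 = 100
Step 5: 200 μL + 3800 μL = 4000 μL total → factor 4000/200 = 20
Overall dilution factor = 2 × 10 × 20 × 100 × 20 = 8 × 10^5
Final = 0.100 M / 8 × 10^5 = 1.250 × 10^-7 M = 125 nM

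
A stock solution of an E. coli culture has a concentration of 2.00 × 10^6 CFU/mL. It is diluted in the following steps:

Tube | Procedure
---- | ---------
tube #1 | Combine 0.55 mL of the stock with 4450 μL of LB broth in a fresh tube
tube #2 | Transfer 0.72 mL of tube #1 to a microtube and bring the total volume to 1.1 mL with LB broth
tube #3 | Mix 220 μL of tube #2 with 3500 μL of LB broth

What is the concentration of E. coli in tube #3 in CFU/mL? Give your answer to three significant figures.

Step 1: 0.55 mL + 4450 μL = 5 mL total → factor 5/0.55 = 9.0909
Step 2: 0.72 mL brought to 1.1 mL → factor 1.1/0.72 = 1.5278
Step 3: 220 μL + 3500 μL = 3720 μL total → factor 3720/220 = 16.909
Overall dilution factor = 9.0909 × 1.5278 × 16.909 = 234.85
Final = 2.00 × 10^6 CFU/mL / 234.85 = 8.52 × 10^3 CFU/mL

8.52 × 10^3 CFU/mL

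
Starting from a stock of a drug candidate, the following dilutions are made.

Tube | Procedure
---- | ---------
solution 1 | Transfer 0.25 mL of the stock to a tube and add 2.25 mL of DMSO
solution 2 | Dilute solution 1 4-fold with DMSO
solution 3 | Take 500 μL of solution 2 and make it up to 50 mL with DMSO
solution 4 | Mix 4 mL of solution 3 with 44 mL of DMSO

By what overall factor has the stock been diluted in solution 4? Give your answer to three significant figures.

4.80 × 10^4

Step 1: 0.25 mL + 2.25 mL = 2.5 mL total → factor 2.5/0.25 = 10
Step 2: 4-fold → factor 4
Step 3: 500 μL brought to 50 mL → factor 50000/500 = 100
Step 4: 4 mL + 44 mL = 48 mL total → factor 48/4 = 12
Overall dilution factor = 10 × 4 × 100 × 12 = 48000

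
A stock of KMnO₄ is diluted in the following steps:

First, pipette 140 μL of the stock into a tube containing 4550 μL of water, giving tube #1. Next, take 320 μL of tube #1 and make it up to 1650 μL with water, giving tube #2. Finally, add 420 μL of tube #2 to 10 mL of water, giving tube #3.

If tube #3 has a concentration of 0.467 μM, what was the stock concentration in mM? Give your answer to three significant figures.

Step 1: 140 μL + 4550 μL = 4690 μL total → factor 4690/140 = 33.5
Step 2: 320 μL brought to 1650 μL → factor 1650/320 = 5.1562
Step 3: 420 μL + 10 mL = 10420 μL total → factor 10420/420 = 24.81
Overall dilution factor = 33.5 × 5.1562 × 24.81 = 4285.5
Stock = 0.467 μM × 4285.5 = 2001 μM = 2.00 mM

2.00 mM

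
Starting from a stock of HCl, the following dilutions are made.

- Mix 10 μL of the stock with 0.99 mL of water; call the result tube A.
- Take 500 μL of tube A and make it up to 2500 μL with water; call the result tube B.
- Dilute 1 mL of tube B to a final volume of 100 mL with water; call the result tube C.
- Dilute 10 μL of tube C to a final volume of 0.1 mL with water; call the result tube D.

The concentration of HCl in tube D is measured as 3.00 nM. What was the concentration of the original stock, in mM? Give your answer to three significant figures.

1.50 mM

Step 1: 10 μL + 0.99 mL = 1000 μL total → factor 1000/10 = 100
Step 2: 500 μL brought to 2500 μL → factor 2500/500 = 5
Step 3: 1 mL brought to 100 mL → factor 100/1 = 100
Step 4: 10 μL brought to 0.1 mL → factor 100/10 = 10
Overall dilution factor = 100 × 5 × 100 × 10 = 5 × 10^5
Stock = 3.00 nM × 5 × 10^5 = 1.500 × 10^6 nM = 1.50 mM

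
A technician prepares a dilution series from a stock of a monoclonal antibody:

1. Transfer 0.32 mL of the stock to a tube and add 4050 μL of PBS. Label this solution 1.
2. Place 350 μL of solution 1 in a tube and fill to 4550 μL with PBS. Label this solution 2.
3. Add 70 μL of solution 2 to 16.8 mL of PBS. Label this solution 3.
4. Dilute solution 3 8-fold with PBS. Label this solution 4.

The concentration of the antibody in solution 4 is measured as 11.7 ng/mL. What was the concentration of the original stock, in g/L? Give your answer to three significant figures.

4.00 g/L

Step 1: 0.32 mL + 4050 μL = 4.37 mL total → factor 4.37/0.32 = 13.656
Step 2: 350 μL brought to 4550 μL → factor 4550/350 = 13
Step 3: 70 μL + 16.8 mL = 16870 μL total → factor 16870/70 = 241
Step 4: 8-fold → factor 8
Overall dilution factor = 13.656 × 13 × 241 × 8 = 3.4228 × 10^5
Stock = 11.7 ng/mL × 3.4228 × 10^5 = 4.005 × 10^6 ng/mL = 4.00 g/L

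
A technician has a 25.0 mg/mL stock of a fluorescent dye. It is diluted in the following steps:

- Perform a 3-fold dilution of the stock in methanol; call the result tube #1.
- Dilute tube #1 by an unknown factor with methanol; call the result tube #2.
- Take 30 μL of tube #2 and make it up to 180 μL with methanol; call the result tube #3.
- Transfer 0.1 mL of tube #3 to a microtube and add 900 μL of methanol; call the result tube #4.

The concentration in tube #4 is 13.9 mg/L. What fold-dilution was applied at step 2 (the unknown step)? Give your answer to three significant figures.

9.99-fold

Step 1: 3-fold → factor 3
Step 2: unknown factor x
Step 3: 30 μL brought to 180 μL → factor 180/30 = 6
Step 4: 0.1 mL + 900 μL = 1 mL total → factor 1/0.1 = 10
Product of known-step factors = 180
Overall factor = 25.0 mg/mL / (13.9 mg/L) = 1798.6
x = 1798.6 / 180 = 9.99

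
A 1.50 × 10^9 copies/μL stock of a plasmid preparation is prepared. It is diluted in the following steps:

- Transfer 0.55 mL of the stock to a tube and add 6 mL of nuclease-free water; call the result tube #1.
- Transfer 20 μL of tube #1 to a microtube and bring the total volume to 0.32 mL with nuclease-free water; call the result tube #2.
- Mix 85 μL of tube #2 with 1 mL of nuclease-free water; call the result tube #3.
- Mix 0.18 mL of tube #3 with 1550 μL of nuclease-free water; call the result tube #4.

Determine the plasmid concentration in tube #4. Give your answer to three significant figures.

6.42 × 10^4 copies/μL

Step 1: 0.55 mL + 6 mL = 6.55 mL total → factor 6.55/0.55 = 11.909
Step 2: 20 μL brought to 0.32 mL → factor 320/20 = 16
Step 3: 85 μL + 1 mL = 1085 μL total → factor 1085/85 = 12.765
Step 4: 0.18 mL + 1550 μL = 1.73 mL total → factor 1.73/0.18 = 9.6111
Overall dilution factor = 11.909 × 16 × 12.765 × 9.6111 = 23377
Final = 1.50 × 10^9 copies/μL / 23377 = 6.42 × 10^4 copies/μL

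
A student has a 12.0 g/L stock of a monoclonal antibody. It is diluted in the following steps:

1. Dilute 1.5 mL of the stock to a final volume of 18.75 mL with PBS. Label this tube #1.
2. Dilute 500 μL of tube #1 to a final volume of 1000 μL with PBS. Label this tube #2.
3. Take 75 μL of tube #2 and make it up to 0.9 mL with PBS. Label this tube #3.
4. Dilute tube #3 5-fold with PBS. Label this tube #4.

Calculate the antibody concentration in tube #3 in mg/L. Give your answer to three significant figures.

40.0 mg/L

Step 1: 1.5 mL brought to 18.75 mL → factor 18.75/1.5 = 12.5
Step 2: 500 μL brought to 1000 μL → factor 1000/500 = 2
Step 3: 75 μL brought to 0.9 mL → factor 900/75 = 12
Dilution factor through tube #3 = 12.5 × 2 × 12 = 300
[tube #3] = 12.0 g/L / 300 = 0.04000 g/L = 40.0 mg/L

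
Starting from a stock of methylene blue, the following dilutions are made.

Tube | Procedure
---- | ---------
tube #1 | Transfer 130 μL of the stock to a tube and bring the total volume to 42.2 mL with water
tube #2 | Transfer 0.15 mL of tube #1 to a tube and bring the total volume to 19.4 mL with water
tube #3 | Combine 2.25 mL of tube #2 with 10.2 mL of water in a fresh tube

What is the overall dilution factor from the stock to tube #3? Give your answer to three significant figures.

2.32 × 10^5

Step 1: 130 μL brought to 42.2 mL → factor 42200/130 = 324.62
Step 2: 0.15 mL brought to 19.4 mL → factor 19.4/0.15 = 129.33
Step 3: 2.25 mL + 10.2 mL = 12.45 mL total → factor 12.45/2.25 = 5.5333
Overall dilution factor = 324.62 × 129.33 × 5.5333 = 2.3231 × 10^5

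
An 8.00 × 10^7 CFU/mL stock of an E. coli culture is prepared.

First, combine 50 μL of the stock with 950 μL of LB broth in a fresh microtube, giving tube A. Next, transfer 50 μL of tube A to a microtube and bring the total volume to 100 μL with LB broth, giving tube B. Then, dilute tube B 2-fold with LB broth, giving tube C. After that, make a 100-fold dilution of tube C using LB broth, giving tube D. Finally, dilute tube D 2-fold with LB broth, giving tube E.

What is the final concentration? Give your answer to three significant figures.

5.00 × 10^3 CFU/mL

Step 1: 50 μL + 950 μL = 1000 μL total → factor 1000/50 = 20
Step 2: 50 μL brought to 100 μL → factor 100/50 = 2
Step 3: 2-fold → factor 2
Step 4: 100-fold → factor 100
Step 5: 2-fold → factor 2
Overall dilution factor = 20 × 2 × 2 × 100 × 2 = 16000
Final = 8.00 × 10^7 CFU/mL / 16000 = 5.00 × 10^3 CFU/mL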